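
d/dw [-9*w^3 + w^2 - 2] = w*(2 - 27*w)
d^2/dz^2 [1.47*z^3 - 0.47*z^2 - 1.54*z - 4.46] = 8.82*z - 0.94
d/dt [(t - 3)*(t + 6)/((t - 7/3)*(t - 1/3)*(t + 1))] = 9*(-9*t^4 - 54*t^3 + 514*t^2 - 526*t - 285)/(81*t^6 - 270*t^5 - 81*t^4 + 636*t^3 + 79*t^2 - 238*t + 49)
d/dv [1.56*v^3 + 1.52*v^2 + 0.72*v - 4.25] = 4.68*v^2 + 3.04*v + 0.72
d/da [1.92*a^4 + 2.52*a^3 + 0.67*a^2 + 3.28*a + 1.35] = 7.68*a^3 + 7.56*a^2 + 1.34*a + 3.28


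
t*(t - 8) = t^2 - 8*t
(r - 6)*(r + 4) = r^2 - 2*r - 24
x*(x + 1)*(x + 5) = x^3 + 6*x^2 + 5*x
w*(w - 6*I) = w^2 - 6*I*w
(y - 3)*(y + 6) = y^2 + 3*y - 18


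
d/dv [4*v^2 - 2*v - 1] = 8*v - 2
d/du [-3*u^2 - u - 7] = -6*u - 1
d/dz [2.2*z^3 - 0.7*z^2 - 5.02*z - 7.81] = 6.6*z^2 - 1.4*z - 5.02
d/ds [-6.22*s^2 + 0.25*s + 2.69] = 0.25 - 12.44*s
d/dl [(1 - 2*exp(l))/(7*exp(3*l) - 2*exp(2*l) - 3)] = ((2*exp(l) - 1)*(21*exp(l) - 4)*exp(l) - 14*exp(3*l) + 4*exp(2*l) + 6)*exp(l)/(-7*exp(3*l) + 2*exp(2*l) + 3)^2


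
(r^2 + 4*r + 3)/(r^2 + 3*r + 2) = (r + 3)/(r + 2)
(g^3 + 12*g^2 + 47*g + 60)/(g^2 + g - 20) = (g^2 + 7*g + 12)/(g - 4)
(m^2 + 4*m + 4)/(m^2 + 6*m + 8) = (m + 2)/(m + 4)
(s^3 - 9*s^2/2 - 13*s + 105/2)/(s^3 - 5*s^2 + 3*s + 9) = (2*s^2 - 3*s - 35)/(2*(s^2 - 2*s - 3))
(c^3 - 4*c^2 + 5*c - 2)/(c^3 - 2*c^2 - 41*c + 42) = (c^2 - 3*c + 2)/(c^2 - c - 42)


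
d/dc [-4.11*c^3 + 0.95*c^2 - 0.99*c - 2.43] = -12.33*c^2 + 1.9*c - 0.99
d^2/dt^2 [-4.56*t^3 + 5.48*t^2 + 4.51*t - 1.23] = 10.96 - 27.36*t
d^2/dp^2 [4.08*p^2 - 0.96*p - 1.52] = 8.16000000000000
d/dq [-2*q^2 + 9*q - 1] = 9 - 4*q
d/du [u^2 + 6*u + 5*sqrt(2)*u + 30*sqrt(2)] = 2*u + 6 + 5*sqrt(2)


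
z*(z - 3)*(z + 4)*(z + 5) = z^4 + 6*z^3 - 7*z^2 - 60*z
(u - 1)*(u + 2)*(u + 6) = u^3 + 7*u^2 + 4*u - 12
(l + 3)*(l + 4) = l^2 + 7*l + 12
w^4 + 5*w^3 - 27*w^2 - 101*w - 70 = (w - 5)*(w + 1)*(w + 2)*(w + 7)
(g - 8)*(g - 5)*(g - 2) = g^3 - 15*g^2 + 66*g - 80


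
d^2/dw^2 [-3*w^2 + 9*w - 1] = -6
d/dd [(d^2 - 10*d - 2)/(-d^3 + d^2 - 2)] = (-d*(3*d - 2)*(-d^2 + 10*d + 2) + 2*(5 - d)*(d^3 - d^2 + 2))/(d^3 - d^2 + 2)^2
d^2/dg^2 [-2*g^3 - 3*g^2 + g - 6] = -12*g - 6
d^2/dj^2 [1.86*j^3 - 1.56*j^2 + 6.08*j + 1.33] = 11.16*j - 3.12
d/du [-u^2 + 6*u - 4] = 6 - 2*u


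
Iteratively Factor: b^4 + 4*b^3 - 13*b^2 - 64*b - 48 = (b + 4)*(b^3 - 13*b - 12) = (b + 1)*(b + 4)*(b^2 - b - 12) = (b + 1)*(b + 3)*(b + 4)*(b - 4)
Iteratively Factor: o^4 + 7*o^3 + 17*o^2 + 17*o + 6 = (o + 2)*(o^3 + 5*o^2 + 7*o + 3) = (o + 2)*(o + 3)*(o^2 + 2*o + 1) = (o + 1)*(o + 2)*(o + 3)*(o + 1)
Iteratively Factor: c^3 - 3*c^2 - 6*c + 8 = (c - 4)*(c^2 + c - 2) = (c - 4)*(c - 1)*(c + 2)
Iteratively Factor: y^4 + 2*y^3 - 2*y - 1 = (y + 1)*(y^3 + y^2 - y - 1) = (y + 1)^2*(y^2 - 1) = (y - 1)*(y + 1)^2*(y + 1)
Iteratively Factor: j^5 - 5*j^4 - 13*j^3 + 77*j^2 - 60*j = (j + 4)*(j^4 - 9*j^3 + 23*j^2 - 15*j) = (j - 5)*(j + 4)*(j^3 - 4*j^2 + 3*j) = j*(j - 5)*(j + 4)*(j^2 - 4*j + 3) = j*(j - 5)*(j - 3)*(j + 4)*(j - 1)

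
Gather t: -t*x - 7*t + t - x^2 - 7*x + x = t*(-x - 6) - x^2 - 6*x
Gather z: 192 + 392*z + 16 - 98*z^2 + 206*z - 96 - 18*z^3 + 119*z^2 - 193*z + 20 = -18*z^3 + 21*z^2 + 405*z + 132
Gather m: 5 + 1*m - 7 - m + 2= 0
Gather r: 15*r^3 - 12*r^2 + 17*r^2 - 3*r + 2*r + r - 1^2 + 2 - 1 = 15*r^3 + 5*r^2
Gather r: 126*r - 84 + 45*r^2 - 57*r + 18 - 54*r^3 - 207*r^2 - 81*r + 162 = -54*r^3 - 162*r^2 - 12*r + 96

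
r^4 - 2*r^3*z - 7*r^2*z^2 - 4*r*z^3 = r*(r - 4*z)*(r + z)^2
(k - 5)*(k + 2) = k^2 - 3*k - 10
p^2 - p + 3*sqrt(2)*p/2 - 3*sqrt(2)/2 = (p - 1)*(p + 3*sqrt(2)/2)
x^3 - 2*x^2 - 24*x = x*(x - 6)*(x + 4)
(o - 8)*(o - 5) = o^2 - 13*o + 40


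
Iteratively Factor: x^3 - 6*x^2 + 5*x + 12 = (x - 3)*(x^2 - 3*x - 4) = (x - 4)*(x - 3)*(x + 1)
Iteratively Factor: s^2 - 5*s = (s)*(s - 5)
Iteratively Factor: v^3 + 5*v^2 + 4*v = (v + 4)*(v^2 + v) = v*(v + 4)*(v + 1)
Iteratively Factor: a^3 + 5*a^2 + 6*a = (a)*(a^2 + 5*a + 6) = a*(a + 2)*(a + 3)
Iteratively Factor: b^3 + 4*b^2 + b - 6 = (b + 2)*(b^2 + 2*b - 3) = (b + 2)*(b + 3)*(b - 1)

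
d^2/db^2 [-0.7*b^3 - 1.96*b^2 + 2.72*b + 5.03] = -4.2*b - 3.92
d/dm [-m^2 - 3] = -2*m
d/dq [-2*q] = -2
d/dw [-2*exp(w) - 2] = -2*exp(w)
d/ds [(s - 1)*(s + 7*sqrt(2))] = 2*s - 1 + 7*sqrt(2)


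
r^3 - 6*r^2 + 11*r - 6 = (r - 3)*(r - 2)*(r - 1)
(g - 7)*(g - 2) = g^2 - 9*g + 14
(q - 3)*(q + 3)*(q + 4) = q^3 + 4*q^2 - 9*q - 36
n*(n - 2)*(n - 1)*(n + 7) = n^4 + 4*n^3 - 19*n^2 + 14*n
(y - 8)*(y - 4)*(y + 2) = y^3 - 10*y^2 + 8*y + 64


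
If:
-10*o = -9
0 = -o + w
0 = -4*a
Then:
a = 0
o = 9/10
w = 9/10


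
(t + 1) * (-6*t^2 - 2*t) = -6*t^3 - 8*t^2 - 2*t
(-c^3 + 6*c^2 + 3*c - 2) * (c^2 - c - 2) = -c^5 + 7*c^4 - c^3 - 17*c^2 - 4*c + 4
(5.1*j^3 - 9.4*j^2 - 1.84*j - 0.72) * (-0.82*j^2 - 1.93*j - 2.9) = -4.182*j^5 - 2.135*j^4 + 4.8608*j^3 + 31.4016*j^2 + 6.7256*j + 2.088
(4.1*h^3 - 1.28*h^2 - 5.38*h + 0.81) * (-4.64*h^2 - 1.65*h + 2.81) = -19.024*h^5 - 0.825799999999999*h^4 + 38.5962*h^3 + 1.5218*h^2 - 16.4543*h + 2.2761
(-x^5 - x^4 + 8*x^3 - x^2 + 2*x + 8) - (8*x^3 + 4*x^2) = -x^5 - x^4 - 5*x^2 + 2*x + 8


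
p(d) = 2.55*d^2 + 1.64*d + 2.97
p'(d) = 5.1*d + 1.64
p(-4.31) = 43.27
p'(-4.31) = -20.34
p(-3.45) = 27.66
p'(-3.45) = -15.96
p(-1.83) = 8.51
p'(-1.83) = -7.69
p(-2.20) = 11.70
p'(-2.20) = -9.58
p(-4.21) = 41.26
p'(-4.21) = -19.83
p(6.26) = 113.16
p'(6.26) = 33.57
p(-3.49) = 28.31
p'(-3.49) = -16.16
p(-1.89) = 8.98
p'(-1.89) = -8.00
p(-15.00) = 552.12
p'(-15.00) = -74.86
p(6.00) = 104.61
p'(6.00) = 32.24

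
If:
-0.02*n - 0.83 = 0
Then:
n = -41.50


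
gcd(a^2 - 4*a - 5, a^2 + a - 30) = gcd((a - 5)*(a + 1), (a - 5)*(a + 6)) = a - 5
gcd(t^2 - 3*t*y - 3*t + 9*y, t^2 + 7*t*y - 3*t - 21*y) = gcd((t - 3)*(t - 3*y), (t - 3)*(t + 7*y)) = t - 3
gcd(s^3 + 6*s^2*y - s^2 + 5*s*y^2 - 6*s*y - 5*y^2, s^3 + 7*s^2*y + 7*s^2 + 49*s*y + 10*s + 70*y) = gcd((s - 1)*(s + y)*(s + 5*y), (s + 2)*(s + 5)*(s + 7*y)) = 1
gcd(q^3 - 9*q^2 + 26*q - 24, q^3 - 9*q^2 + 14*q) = q - 2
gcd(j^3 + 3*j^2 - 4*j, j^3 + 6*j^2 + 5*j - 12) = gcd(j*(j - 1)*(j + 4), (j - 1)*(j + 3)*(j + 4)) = j^2 + 3*j - 4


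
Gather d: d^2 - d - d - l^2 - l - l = d^2 - 2*d - l^2 - 2*l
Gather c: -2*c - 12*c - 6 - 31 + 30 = -14*c - 7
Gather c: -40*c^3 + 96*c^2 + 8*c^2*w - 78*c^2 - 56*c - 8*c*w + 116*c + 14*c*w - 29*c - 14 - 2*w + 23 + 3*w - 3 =-40*c^3 + c^2*(8*w + 18) + c*(6*w + 31) + w + 6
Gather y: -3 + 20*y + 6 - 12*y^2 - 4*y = -12*y^2 + 16*y + 3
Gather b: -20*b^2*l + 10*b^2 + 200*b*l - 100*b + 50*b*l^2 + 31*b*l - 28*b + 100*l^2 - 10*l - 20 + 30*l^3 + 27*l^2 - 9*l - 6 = b^2*(10 - 20*l) + b*(50*l^2 + 231*l - 128) + 30*l^3 + 127*l^2 - 19*l - 26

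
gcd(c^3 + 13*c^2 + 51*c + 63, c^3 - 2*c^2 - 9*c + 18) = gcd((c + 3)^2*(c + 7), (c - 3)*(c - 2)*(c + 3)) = c + 3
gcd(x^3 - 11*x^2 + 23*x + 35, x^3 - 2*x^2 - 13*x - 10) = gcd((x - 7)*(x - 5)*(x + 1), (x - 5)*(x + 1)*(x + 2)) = x^2 - 4*x - 5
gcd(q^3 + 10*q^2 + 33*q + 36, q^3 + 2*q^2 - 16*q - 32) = q + 4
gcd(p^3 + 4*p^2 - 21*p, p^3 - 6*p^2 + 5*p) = p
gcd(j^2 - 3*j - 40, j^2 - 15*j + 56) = j - 8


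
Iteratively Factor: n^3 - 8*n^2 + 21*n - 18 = (n - 3)*(n^2 - 5*n + 6) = (n - 3)*(n - 2)*(n - 3)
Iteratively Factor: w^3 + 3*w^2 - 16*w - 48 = (w + 4)*(w^2 - w - 12) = (w - 4)*(w + 4)*(w + 3)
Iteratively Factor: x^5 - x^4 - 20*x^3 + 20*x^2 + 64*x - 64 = (x - 2)*(x^4 + x^3 - 18*x^2 - 16*x + 32) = (x - 2)*(x - 1)*(x^3 + 2*x^2 - 16*x - 32) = (x - 2)*(x - 1)*(x + 2)*(x^2 - 16) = (x - 4)*(x - 2)*(x - 1)*(x + 2)*(x + 4)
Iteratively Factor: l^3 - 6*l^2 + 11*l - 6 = (l - 3)*(l^2 - 3*l + 2) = (l - 3)*(l - 1)*(l - 2)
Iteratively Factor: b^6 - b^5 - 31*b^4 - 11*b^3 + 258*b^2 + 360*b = (b + 3)*(b^5 - 4*b^4 - 19*b^3 + 46*b^2 + 120*b) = (b - 4)*(b + 3)*(b^4 - 19*b^2 - 30*b) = (b - 4)*(b + 3)^2*(b^3 - 3*b^2 - 10*b) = (b - 4)*(b + 2)*(b + 3)^2*(b^2 - 5*b) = (b - 5)*(b - 4)*(b + 2)*(b + 3)^2*(b)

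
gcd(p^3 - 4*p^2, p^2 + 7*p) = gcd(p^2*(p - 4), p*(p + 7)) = p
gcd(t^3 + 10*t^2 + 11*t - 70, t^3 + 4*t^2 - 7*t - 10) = t^2 + 3*t - 10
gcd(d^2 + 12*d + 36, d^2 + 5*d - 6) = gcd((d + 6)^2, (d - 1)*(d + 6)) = d + 6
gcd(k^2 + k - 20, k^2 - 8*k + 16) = k - 4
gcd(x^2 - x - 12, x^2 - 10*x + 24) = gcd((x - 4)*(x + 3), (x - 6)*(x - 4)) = x - 4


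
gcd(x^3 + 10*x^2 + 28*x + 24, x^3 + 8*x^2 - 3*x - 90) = x + 6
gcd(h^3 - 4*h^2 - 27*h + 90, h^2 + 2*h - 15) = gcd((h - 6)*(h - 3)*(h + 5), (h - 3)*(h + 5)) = h^2 + 2*h - 15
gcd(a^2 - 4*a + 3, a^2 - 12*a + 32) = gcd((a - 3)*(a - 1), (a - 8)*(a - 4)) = 1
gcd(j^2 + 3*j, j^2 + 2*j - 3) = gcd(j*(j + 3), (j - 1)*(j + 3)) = j + 3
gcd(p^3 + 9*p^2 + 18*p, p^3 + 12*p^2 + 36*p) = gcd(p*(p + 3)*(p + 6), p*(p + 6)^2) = p^2 + 6*p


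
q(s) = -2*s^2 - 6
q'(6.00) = -24.00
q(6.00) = -78.00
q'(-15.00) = 60.00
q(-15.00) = -456.00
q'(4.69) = -18.76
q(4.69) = -49.99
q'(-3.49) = 13.96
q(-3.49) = -30.36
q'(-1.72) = 6.88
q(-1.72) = -11.92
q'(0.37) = -1.48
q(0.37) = -6.27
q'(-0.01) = 0.04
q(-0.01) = -6.00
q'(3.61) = -14.44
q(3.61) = -32.06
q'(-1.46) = 5.84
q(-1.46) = -10.26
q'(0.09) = -0.36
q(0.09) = -6.02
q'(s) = -4*s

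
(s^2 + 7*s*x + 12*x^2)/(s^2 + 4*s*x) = (s + 3*x)/s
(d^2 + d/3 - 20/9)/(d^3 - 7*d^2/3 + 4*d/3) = (d + 5/3)/(d*(d - 1))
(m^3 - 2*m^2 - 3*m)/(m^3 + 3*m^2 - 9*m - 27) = m*(m + 1)/(m^2 + 6*m + 9)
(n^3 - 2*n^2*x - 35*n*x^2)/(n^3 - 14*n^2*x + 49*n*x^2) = (-n - 5*x)/(-n + 7*x)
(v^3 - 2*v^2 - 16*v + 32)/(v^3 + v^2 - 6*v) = (v^2 - 16)/(v*(v + 3))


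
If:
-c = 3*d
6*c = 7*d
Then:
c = 0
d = 0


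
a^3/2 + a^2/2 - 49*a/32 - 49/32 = (a/2 + 1/2)*(a - 7/4)*(a + 7/4)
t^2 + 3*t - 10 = (t - 2)*(t + 5)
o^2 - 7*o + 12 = (o - 4)*(o - 3)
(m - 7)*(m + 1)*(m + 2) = m^3 - 4*m^2 - 19*m - 14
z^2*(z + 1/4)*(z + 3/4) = z^4 + z^3 + 3*z^2/16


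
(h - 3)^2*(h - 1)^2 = h^4 - 8*h^3 + 22*h^2 - 24*h + 9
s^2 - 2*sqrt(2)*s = s*(s - 2*sqrt(2))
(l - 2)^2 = l^2 - 4*l + 4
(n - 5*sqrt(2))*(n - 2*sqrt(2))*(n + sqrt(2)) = n^3 - 6*sqrt(2)*n^2 + 6*n + 20*sqrt(2)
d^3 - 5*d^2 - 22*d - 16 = (d - 8)*(d + 1)*(d + 2)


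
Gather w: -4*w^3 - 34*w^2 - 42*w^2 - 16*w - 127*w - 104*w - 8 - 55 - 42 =-4*w^3 - 76*w^2 - 247*w - 105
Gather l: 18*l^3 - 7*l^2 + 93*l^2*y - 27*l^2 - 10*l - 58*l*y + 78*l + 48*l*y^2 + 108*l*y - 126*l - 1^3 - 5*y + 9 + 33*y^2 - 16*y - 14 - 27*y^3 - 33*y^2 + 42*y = 18*l^3 + l^2*(93*y - 34) + l*(48*y^2 + 50*y - 58) - 27*y^3 + 21*y - 6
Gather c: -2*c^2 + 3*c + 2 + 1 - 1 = -2*c^2 + 3*c + 2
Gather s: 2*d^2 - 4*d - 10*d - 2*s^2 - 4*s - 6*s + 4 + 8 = 2*d^2 - 14*d - 2*s^2 - 10*s + 12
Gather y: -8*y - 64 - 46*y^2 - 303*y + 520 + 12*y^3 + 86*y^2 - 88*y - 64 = 12*y^3 + 40*y^2 - 399*y + 392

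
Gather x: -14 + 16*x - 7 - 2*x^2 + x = -2*x^2 + 17*x - 21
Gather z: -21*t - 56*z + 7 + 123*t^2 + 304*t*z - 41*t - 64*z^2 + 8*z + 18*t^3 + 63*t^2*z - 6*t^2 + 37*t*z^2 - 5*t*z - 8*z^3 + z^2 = 18*t^3 + 117*t^2 - 62*t - 8*z^3 + z^2*(37*t - 63) + z*(63*t^2 + 299*t - 48) + 7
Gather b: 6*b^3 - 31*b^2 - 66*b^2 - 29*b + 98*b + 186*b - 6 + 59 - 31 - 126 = 6*b^3 - 97*b^2 + 255*b - 104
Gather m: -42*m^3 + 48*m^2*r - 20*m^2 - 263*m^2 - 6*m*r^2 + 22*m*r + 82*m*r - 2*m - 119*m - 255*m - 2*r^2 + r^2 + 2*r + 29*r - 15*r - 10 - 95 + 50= -42*m^3 + m^2*(48*r - 283) + m*(-6*r^2 + 104*r - 376) - r^2 + 16*r - 55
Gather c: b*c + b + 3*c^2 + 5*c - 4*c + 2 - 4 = b + 3*c^2 + c*(b + 1) - 2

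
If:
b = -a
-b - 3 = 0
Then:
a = 3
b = -3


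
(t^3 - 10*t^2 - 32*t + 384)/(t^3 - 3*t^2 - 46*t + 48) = (t - 8)/(t - 1)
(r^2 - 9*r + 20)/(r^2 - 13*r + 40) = (r - 4)/(r - 8)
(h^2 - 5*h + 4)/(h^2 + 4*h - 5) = (h - 4)/(h + 5)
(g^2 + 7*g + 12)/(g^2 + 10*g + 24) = (g + 3)/(g + 6)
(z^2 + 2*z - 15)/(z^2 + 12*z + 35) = (z - 3)/(z + 7)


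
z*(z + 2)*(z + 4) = z^3 + 6*z^2 + 8*z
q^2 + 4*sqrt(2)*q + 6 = (q + sqrt(2))*(q + 3*sqrt(2))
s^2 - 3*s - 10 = (s - 5)*(s + 2)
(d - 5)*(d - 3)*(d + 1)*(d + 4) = d^4 - 3*d^3 - 21*d^2 + 43*d + 60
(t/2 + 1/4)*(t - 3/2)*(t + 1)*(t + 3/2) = t^4/2 + 3*t^3/4 - 7*t^2/8 - 27*t/16 - 9/16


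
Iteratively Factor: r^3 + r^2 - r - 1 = (r + 1)*(r^2 - 1) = (r - 1)*(r + 1)*(r + 1)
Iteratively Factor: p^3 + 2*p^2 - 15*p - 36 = (p - 4)*(p^2 + 6*p + 9) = (p - 4)*(p + 3)*(p + 3)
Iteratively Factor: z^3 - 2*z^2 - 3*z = (z - 3)*(z^2 + z) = z*(z - 3)*(z + 1)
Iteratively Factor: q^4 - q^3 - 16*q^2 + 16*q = (q - 1)*(q^3 - 16*q) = (q - 1)*(q + 4)*(q^2 - 4*q) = q*(q - 1)*(q + 4)*(q - 4)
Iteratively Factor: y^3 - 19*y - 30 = (y + 2)*(y^2 - 2*y - 15) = (y - 5)*(y + 2)*(y + 3)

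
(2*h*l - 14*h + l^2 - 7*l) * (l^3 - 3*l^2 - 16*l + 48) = 2*h*l^4 - 20*h*l^3 + 10*h*l^2 + 320*h*l - 672*h + l^5 - 10*l^4 + 5*l^3 + 160*l^2 - 336*l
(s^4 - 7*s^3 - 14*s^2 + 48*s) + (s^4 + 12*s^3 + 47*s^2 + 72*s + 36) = 2*s^4 + 5*s^3 + 33*s^2 + 120*s + 36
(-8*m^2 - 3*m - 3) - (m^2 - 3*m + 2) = -9*m^2 - 5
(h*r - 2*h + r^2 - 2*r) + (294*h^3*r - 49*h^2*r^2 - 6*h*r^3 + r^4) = 294*h^3*r - 49*h^2*r^2 - 6*h*r^3 + h*r - 2*h + r^4 + r^2 - 2*r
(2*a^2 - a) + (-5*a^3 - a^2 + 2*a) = -5*a^3 + a^2 + a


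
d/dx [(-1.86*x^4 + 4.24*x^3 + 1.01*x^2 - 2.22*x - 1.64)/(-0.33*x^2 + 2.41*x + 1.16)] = (1.2276*x^5 - 14.847*x^4 + 11.8064*x^3 + 16.4567*x^2 + 1.2608*x + 1.3772)/(0.1089*x^4 - 1.5906*x^3 + 5.0425*x^2 + 5.5912*x + 1.3456)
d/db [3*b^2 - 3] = 6*b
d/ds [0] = 0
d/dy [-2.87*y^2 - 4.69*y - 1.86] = -5.74*y - 4.69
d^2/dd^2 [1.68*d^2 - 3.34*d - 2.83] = 3.36000000000000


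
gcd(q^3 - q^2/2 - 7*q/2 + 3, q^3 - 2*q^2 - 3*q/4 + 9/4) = q - 3/2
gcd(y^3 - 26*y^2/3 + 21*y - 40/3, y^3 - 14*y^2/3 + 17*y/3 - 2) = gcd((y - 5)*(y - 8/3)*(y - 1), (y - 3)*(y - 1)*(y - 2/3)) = y - 1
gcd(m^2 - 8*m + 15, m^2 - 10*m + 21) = m - 3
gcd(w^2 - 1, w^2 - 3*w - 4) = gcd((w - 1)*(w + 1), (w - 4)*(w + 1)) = w + 1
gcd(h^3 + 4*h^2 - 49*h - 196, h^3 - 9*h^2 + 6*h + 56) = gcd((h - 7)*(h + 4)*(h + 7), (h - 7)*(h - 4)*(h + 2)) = h - 7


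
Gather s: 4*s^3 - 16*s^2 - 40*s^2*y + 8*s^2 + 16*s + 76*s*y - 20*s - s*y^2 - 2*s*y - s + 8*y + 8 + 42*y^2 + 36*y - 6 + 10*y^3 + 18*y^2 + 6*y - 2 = 4*s^3 + s^2*(-40*y - 8) + s*(-y^2 + 74*y - 5) + 10*y^3 + 60*y^2 + 50*y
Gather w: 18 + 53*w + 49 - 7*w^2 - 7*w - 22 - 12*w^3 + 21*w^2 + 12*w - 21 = -12*w^3 + 14*w^2 + 58*w + 24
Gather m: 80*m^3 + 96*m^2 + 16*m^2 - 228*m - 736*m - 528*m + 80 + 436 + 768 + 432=80*m^3 + 112*m^2 - 1492*m + 1716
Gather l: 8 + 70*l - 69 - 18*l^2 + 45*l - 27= -18*l^2 + 115*l - 88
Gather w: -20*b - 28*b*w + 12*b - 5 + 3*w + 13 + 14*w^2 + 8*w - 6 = -8*b + 14*w^2 + w*(11 - 28*b) + 2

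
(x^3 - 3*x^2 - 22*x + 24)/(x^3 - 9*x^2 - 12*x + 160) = (x^2 - 7*x + 6)/(x^2 - 13*x + 40)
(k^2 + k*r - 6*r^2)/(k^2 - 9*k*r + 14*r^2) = (-k - 3*r)/(-k + 7*r)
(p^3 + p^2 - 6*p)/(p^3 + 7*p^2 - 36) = p/(p + 6)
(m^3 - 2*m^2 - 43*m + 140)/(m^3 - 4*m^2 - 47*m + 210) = (m - 4)/(m - 6)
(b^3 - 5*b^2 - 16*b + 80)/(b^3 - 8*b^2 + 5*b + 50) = (b^2 - 16)/(b^2 - 3*b - 10)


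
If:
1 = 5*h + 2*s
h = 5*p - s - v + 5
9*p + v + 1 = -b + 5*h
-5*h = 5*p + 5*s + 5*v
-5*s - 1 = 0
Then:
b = 536/75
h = 7/25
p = -5/6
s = -1/5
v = 113/150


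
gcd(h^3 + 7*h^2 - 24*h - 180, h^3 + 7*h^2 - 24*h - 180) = h^3 + 7*h^2 - 24*h - 180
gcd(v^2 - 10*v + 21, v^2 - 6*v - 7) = v - 7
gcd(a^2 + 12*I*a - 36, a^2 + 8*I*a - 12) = a + 6*I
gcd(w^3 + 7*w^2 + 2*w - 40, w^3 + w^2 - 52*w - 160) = w^2 + 9*w + 20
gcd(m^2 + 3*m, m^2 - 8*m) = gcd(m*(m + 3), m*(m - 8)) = m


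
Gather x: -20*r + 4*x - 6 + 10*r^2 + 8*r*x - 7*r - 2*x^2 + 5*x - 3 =10*r^2 - 27*r - 2*x^2 + x*(8*r + 9) - 9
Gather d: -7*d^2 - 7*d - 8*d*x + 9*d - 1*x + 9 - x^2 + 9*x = -7*d^2 + d*(2 - 8*x) - x^2 + 8*x + 9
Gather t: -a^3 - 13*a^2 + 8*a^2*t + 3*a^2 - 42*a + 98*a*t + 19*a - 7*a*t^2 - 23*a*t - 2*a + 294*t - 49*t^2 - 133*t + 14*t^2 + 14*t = -a^3 - 10*a^2 - 25*a + t^2*(-7*a - 35) + t*(8*a^2 + 75*a + 175)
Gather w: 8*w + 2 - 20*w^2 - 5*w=-20*w^2 + 3*w + 2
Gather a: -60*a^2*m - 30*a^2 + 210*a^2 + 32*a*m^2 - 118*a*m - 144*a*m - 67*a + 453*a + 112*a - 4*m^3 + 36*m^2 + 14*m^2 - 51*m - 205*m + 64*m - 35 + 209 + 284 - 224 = a^2*(180 - 60*m) + a*(32*m^2 - 262*m + 498) - 4*m^3 + 50*m^2 - 192*m + 234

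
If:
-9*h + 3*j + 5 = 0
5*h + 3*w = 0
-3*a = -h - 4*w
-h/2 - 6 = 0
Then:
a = 68/3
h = -12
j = -113/3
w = 20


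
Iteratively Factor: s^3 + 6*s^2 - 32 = (s - 2)*(s^2 + 8*s + 16) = (s - 2)*(s + 4)*(s + 4)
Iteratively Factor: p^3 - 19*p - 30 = (p + 2)*(p^2 - 2*p - 15) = (p + 2)*(p + 3)*(p - 5)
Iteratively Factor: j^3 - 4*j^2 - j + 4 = (j + 1)*(j^2 - 5*j + 4) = (j - 1)*(j + 1)*(j - 4)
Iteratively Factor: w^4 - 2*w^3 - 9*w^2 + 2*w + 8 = (w + 1)*(w^3 - 3*w^2 - 6*w + 8) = (w + 1)*(w + 2)*(w^2 - 5*w + 4) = (w - 4)*(w + 1)*(w + 2)*(w - 1)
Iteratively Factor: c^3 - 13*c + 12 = (c + 4)*(c^2 - 4*c + 3) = (c - 3)*(c + 4)*(c - 1)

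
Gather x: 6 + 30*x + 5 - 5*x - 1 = 25*x + 10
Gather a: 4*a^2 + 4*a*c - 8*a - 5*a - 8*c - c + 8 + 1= 4*a^2 + a*(4*c - 13) - 9*c + 9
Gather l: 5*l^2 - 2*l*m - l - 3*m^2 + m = 5*l^2 + l*(-2*m - 1) - 3*m^2 + m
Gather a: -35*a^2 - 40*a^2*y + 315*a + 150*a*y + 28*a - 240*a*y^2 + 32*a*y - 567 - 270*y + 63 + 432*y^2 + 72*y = a^2*(-40*y - 35) + a*(-240*y^2 + 182*y + 343) + 432*y^2 - 198*y - 504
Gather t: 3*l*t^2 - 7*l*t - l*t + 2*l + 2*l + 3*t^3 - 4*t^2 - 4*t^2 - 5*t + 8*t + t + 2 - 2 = 4*l + 3*t^3 + t^2*(3*l - 8) + t*(4 - 8*l)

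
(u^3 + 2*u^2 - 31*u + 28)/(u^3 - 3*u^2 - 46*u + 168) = (u - 1)/(u - 6)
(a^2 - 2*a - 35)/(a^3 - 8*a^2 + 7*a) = (a + 5)/(a*(a - 1))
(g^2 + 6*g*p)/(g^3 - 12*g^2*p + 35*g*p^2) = (g + 6*p)/(g^2 - 12*g*p + 35*p^2)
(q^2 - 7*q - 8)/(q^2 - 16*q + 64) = (q + 1)/(q - 8)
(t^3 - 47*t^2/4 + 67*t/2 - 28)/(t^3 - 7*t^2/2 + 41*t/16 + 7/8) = 4*(t - 8)/(4*t + 1)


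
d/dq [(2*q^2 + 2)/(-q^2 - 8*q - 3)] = 8*(-2*q^2 - q + 2)/(q^4 + 16*q^3 + 70*q^2 + 48*q + 9)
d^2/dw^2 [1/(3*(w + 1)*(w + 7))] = 2*((w + 1)^2 + (w + 1)*(w + 7) + (w + 7)^2)/(3*(w + 1)^3*(w + 7)^3)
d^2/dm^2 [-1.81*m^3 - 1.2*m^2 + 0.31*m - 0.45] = -10.86*m - 2.4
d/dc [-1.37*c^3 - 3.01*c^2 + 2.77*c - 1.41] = -4.11*c^2 - 6.02*c + 2.77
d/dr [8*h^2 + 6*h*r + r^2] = 6*h + 2*r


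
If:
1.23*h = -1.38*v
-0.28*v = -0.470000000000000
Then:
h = -1.88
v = 1.68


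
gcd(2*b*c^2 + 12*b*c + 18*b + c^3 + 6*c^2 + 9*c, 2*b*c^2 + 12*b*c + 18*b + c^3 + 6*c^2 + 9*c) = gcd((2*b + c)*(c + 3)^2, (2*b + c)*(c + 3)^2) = 2*b*c^2 + 12*b*c + 18*b + c^3 + 6*c^2 + 9*c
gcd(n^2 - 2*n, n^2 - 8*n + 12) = n - 2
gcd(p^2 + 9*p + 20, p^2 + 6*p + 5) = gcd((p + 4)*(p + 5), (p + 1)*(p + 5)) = p + 5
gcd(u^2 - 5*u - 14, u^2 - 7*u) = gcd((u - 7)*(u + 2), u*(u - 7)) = u - 7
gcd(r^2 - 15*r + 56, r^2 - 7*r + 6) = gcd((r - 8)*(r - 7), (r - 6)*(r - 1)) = 1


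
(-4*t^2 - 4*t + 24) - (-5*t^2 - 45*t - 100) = t^2 + 41*t + 124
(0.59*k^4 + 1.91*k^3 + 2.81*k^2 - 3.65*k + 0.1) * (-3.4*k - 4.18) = -2.006*k^5 - 8.9602*k^4 - 17.5378*k^3 + 0.664200000000001*k^2 + 14.917*k - 0.418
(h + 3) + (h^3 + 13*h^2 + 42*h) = h^3 + 13*h^2 + 43*h + 3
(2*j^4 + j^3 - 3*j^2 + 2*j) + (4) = 2*j^4 + j^3 - 3*j^2 + 2*j + 4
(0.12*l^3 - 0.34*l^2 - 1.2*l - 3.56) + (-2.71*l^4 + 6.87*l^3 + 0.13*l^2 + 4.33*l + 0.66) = -2.71*l^4 + 6.99*l^3 - 0.21*l^2 + 3.13*l - 2.9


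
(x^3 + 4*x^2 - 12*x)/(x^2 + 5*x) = (x^2 + 4*x - 12)/(x + 5)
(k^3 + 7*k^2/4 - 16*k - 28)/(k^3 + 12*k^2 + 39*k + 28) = (k^2 - 9*k/4 - 7)/(k^2 + 8*k + 7)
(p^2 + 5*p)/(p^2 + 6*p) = (p + 5)/(p + 6)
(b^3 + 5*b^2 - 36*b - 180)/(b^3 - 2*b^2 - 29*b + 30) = (b + 6)/(b - 1)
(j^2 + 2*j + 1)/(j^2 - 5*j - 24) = (j^2 + 2*j + 1)/(j^2 - 5*j - 24)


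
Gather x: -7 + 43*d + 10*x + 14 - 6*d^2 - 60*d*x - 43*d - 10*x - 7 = -6*d^2 - 60*d*x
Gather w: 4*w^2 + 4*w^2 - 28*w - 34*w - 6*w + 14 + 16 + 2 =8*w^2 - 68*w + 32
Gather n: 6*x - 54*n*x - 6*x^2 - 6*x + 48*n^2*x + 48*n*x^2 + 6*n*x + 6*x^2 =48*n^2*x + n*(48*x^2 - 48*x)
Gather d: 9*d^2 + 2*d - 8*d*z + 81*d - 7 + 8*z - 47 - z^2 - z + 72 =9*d^2 + d*(83 - 8*z) - z^2 + 7*z + 18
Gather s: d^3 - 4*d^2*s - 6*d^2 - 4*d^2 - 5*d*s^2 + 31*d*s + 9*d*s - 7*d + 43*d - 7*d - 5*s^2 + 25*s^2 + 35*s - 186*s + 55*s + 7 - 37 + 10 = d^3 - 10*d^2 + 29*d + s^2*(20 - 5*d) + s*(-4*d^2 + 40*d - 96) - 20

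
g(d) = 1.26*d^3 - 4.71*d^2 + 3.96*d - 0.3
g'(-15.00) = 995.76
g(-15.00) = -5371.95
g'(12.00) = 435.24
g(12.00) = 1546.26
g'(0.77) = -1.05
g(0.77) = 0.53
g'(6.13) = 88.26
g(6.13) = 137.22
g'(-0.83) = 14.38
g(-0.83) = -7.55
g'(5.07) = 53.37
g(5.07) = 62.92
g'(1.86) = -0.48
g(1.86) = -1.12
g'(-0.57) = 10.56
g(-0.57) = -4.32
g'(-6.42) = 220.23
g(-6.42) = -553.26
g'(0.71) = -0.82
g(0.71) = 0.59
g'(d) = 3.78*d^2 - 9.42*d + 3.96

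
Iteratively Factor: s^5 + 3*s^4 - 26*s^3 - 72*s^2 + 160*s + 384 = (s - 4)*(s^4 + 7*s^3 + 2*s^2 - 64*s - 96) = (s - 4)*(s + 2)*(s^3 + 5*s^2 - 8*s - 48) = (s - 4)*(s + 2)*(s + 4)*(s^2 + s - 12) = (s - 4)*(s + 2)*(s + 4)^2*(s - 3)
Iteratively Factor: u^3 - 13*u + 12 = (u - 1)*(u^2 + u - 12) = (u - 3)*(u - 1)*(u + 4)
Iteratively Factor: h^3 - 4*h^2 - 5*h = (h - 5)*(h^2 + h) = h*(h - 5)*(h + 1)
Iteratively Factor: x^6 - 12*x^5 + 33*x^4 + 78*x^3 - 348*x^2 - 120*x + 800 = (x + 2)*(x^5 - 14*x^4 + 61*x^3 - 44*x^2 - 260*x + 400) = (x + 2)^2*(x^4 - 16*x^3 + 93*x^2 - 230*x + 200) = (x - 5)*(x + 2)^2*(x^3 - 11*x^2 + 38*x - 40) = (x - 5)*(x - 4)*(x + 2)^2*(x^2 - 7*x + 10) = (x - 5)*(x - 4)*(x - 2)*(x + 2)^2*(x - 5)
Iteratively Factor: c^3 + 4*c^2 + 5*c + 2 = (c + 1)*(c^2 + 3*c + 2) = (c + 1)^2*(c + 2)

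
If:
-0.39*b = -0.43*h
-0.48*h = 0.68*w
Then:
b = -1.56196581196581*w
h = -1.41666666666667*w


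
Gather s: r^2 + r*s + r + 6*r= r^2 + r*s + 7*r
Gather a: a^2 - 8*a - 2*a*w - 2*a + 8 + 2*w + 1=a^2 + a*(-2*w - 10) + 2*w + 9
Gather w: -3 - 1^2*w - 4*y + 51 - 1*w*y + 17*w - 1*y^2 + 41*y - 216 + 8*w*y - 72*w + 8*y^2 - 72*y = w*(7*y - 56) + 7*y^2 - 35*y - 168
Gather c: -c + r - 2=-c + r - 2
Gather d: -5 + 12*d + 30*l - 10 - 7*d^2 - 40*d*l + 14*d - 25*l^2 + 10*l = -7*d^2 + d*(26 - 40*l) - 25*l^2 + 40*l - 15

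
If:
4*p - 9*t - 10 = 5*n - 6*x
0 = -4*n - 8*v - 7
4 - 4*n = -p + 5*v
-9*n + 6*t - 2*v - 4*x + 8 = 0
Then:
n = -21/8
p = -197/16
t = 2*x/3 - 41/8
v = 7/16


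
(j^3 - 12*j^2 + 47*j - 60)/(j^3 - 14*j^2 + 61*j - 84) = (j - 5)/(j - 7)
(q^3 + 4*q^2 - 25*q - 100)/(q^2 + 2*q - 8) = (q^2 - 25)/(q - 2)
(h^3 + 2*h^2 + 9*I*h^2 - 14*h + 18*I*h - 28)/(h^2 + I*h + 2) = (h^2 + h*(2 + 7*I) + 14*I)/(h - I)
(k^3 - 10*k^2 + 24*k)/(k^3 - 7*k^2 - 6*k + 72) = k/(k + 3)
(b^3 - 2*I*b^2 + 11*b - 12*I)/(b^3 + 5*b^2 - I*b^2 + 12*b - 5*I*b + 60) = (b - I)/(b + 5)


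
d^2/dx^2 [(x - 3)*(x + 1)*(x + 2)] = 6*x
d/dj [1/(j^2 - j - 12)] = (1 - 2*j)/(-j^2 + j + 12)^2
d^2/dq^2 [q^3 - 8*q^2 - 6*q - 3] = 6*q - 16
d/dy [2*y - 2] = 2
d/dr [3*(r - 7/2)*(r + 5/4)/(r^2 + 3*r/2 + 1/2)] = 9*(20*r^2 + 52*r + 29)/(4*(4*r^4 + 12*r^3 + 13*r^2 + 6*r + 1))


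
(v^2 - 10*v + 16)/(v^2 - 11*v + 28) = (v^2 - 10*v + 16)/(v^2 - 11*v + 28)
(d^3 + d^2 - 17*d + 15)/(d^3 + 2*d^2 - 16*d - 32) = (d^3 + d^2 - 17*d + 15)/(d^3 + 2*d^2 - 16*d - 32)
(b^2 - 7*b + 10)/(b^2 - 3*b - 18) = (-b^2 + 7*b - 10)/(-b^2 + 3*b + 18)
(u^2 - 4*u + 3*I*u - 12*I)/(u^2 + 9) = (u - 4)/(u - 3*I)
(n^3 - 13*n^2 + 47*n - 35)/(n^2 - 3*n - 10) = (n^2 - 8*n + 7)/(n + 2)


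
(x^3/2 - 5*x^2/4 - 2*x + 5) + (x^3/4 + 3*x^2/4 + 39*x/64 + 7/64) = 3*x^3/4 - x^2/2 - 89*x/64 + 327/64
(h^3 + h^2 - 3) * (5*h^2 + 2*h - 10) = 5*h^5 + 7*h^4 - 8*h^3 - 25*h^2 - 6*h + 30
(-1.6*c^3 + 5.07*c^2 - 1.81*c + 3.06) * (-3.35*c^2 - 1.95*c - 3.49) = 5.36*c^5 - 13.8645*c^4 + 1.761*c^3 - 24.4158*c^2 + 0.349900000000001*c - 10.6794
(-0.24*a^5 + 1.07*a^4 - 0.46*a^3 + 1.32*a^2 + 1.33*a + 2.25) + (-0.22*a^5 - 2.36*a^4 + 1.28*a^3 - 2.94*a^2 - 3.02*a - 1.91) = -0.46*a^5 - 1.29*a^4 + 0.82*a^3 - 1.62*a^2 - 1.69*a + 0.34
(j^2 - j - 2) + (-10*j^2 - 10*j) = -9*j^2 - 11*j - 2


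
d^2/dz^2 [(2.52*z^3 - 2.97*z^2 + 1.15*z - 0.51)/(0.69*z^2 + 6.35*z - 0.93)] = (233.580708*z^3 - 102.18312*z^2 + 4.097628*z - 33.33834)/(0.328509*z^6 + 9.069705*z^5 + 82.139256*z^4 + 231.599105*z^3 - 110.709432*z^2 + 16.476345*z - 0.804357)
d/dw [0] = 0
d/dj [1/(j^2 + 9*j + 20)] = (-2*j - 9)/(j^2 + 9*j + 20)^2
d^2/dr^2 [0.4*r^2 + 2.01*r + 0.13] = 0.800000000000000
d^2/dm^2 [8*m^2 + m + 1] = 16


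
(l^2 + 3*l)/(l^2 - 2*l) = (l + 3)/(l - 2)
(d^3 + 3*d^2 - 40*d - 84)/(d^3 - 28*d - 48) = (d + 7)/(d + 4)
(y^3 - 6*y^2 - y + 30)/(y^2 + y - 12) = (y^2 - 3*y - 10)/(y + 4)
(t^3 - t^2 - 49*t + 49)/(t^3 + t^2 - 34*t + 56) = (t^2 - 8*t + 7)/(t^2 - 6*t + 8)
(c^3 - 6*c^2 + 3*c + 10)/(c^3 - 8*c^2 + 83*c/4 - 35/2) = 4*(c^2 - 4*c - 5)/(4*c^2 - 24*c + 35)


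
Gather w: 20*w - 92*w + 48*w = -24*w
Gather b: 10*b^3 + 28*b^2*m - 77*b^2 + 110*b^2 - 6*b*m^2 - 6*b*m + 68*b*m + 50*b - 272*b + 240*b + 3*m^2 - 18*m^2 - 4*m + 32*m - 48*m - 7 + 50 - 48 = 10*b^3 + b^2*(28*m + 33) + b*(-6*m^2 + 62*m + 18) - 15*m^2 - 20*m - 5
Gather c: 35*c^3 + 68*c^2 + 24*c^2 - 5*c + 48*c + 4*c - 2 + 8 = 35*c^3 + 92*c^2 + 47*c + 6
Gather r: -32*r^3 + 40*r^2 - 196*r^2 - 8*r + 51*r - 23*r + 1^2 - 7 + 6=-32*r^3 - 156*r^2 + 20*r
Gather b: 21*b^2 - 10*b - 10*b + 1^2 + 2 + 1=21*b^2 - 20*b + 4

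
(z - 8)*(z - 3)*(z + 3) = z^3 - 8*z^2 - 9*z + 72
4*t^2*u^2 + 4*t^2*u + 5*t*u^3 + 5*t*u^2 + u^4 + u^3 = u*(t + u)*(4*t + u)*(u + 1)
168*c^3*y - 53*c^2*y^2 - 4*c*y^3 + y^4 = y*(-8*c + y)*(-3*c + y)*(7*c + y)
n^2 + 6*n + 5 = (n + 1)*(n + 5)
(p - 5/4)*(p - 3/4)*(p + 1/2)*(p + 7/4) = p^4 + p^3/4 - 43*p^2/16 + 23*p/64 + 105/128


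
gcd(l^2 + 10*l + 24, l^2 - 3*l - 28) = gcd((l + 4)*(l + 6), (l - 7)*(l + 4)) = l + 4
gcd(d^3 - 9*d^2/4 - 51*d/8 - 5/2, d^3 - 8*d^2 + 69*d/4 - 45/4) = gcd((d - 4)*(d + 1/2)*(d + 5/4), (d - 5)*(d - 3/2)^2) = 1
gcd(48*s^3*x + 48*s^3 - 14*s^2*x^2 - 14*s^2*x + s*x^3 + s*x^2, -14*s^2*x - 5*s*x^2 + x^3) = 1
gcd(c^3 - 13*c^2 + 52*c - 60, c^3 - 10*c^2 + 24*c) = c - 6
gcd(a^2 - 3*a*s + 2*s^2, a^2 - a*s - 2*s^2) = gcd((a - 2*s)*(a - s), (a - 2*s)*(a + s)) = -a + 2*s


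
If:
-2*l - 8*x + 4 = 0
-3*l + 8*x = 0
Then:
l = 4/5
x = 3/10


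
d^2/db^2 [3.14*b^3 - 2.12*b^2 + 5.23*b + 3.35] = 18.84*b - 4.24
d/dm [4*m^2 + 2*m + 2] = 8*m + 2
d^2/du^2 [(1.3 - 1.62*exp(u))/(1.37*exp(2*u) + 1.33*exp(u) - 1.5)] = (-3.040578*exp(4*u) + 12.711682*exp(3*u) - 12.86841*exp(2*u) + 9.75367*exp(u) - 1.0515)*exp(u)/(2.571353*exp(6*u) + 7.488831*exp(5*u) - 1.175871*exp(4*u) - 14.046263*exp(3*u) + 1.28745*exp(2*u) + 8.9775*exp(u) - 3.375)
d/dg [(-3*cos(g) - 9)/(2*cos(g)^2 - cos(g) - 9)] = 6*(sin(g)^2 - 6*cos(g) - 4)*sin(g)/(cos(g) - cos(2*g) + 8)^2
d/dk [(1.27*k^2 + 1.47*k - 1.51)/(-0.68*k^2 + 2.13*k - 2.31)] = (3.7047*k^2 - 7.921*k - 0.1794)/(0.4624*k^4 - 2.8968*k^3 + 7.6785*k^2 - 9.8406*k + 5.3361)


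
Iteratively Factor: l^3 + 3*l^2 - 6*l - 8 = (l + 4)*(l^2 - l - 2) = (l + 1)*(l + 4)*(l - 2)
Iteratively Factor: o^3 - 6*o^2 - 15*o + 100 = (o - 5)*(o^2 - o - 20) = (o - 5)^2*(o + 4)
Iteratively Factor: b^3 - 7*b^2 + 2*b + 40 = (b + 2)*(b^2 - 9*b + 20) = (b - 4)*(b + 2)*(b - 5)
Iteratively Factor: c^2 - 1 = (c + 1)*(c - 1)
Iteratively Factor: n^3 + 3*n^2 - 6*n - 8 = (n - 2)*(n^2 + 5*n + 4) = (n - 2)*(n + 1)*(n + 4)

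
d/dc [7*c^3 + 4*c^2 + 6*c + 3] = 21*c^2 + 8*c + 6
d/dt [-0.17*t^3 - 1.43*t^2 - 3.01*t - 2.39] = -0.51*t^2 - 2.86*t - 3.01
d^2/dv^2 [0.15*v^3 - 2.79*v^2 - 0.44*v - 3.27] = 0.9*v - 5.58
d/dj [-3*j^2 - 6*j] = -6*j - 6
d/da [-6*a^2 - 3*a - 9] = -12*a - 3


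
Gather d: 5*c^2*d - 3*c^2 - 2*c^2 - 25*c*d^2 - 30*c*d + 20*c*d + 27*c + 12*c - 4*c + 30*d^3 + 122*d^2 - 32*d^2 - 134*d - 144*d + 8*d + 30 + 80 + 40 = -5*c^2 + 35*c + 30*d^3 + d^2*(90 - 25*c) + d*(5*c^2 - 10*c - 270) + 150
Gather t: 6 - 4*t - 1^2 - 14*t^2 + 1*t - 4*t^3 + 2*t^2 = -4*t^3 - 12*t^2 - 3*t + 5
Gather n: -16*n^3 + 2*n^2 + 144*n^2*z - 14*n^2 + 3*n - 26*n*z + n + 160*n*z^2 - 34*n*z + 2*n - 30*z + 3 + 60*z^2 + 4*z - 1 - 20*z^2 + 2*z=-16*n^3 + n^2*(144*z - 12) + n*(160*z^2 - 60*z + 6) + 40*z^2 - 24*z + 2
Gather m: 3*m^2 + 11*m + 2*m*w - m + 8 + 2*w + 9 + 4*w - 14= 3*m^2 + m*(2*w + 10) + 6*w + 3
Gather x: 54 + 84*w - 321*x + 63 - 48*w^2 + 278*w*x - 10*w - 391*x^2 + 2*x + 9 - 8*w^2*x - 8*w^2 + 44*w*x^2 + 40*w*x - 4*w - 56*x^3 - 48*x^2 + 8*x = -56*w^2 + 70*w - 56*x^3 + x^2*(44*w - 439) + x*(-8*w^2 + 318*w - 311) + 126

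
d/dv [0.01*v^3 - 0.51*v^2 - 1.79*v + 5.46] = 0.03*v^2 - 1.02*v - 1.79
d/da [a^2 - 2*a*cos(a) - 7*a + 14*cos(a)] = 2*a*sin(a) + 2*a - 14*sin(a) - 2*cos(a) - 7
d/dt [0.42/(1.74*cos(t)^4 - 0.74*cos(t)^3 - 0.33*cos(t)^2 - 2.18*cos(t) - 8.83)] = (2.9232*cos(t)^3 - 0.9324*cos(t)^2 - 0.2772*cos(t) - 0.9156)*sin(t)/(-1.74*cos(t)^4 + 0.74*cos(t)^3 + 0.33*cos(t)^2 + 2.18*cos(t) + 8.83)^2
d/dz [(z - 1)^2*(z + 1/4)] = (z - 1)*(6*z - 1)/2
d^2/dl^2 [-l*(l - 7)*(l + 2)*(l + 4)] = -12*l^2 + 6*l + 68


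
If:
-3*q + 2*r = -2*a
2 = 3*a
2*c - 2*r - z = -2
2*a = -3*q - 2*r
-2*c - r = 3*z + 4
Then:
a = 2/3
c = -5/3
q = 0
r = -2/3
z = 0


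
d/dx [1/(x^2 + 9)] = -2*x/(x^2 + 9)^2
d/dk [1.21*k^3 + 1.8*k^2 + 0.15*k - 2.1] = 3.63*k^2 + 3.6*k + 0.15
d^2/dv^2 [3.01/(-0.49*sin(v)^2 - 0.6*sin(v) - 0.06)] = (2.890804*sin(v)^4 + 2.65482*sin(v)^3 - 3.606582*sin(v)^2 - 5.418*sin(v) - 1.990212)/(0.49*sin(v)^2 + 0.6*sin(v) + 0.06)^3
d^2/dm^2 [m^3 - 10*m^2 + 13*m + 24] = 6*m - 20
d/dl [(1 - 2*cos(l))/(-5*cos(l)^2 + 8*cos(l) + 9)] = 2*(5*cos(l)^2 - 5*cos(l) + 13)*sin(l)/(5*sin(l)^2 + 8*cos(l) + 4)^2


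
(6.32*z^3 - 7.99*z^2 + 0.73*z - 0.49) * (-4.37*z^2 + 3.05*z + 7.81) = -27.6184*z^5 + 54.1923*z^4 + 21.7996*z^3 - 58.0341*z^2 + 4.2068*z - 3.8269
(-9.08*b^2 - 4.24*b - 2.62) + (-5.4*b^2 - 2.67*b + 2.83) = -14.48*b^2 - 6.91*b + 0.21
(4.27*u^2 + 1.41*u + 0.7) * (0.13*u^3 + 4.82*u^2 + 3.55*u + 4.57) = 0.5551*u^5 + 20.7647*u^4 + 22.0457*u^3 + 27.8934*u^2 + 8.9287*u + 3.199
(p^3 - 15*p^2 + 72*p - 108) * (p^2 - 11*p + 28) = p^5 - 26*p^4 + 265*p^3 - 1320*p^2 + 3204*p - 3024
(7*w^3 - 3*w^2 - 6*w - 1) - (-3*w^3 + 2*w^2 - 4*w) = 10*w^3 - 5*w^2 - 2*w - 1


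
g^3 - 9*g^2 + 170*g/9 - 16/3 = (g - 6)*(g - 8/3)*(g - 1/3)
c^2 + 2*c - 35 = (c - 5)*(c + 7)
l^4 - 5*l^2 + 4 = (l - 2)*(l - 1)*(l + 1)*(l + 2)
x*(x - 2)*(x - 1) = x^3 - 3*x^2 + 2*x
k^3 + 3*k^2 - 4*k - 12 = (k - 2)*(k + 2)*(k + 3)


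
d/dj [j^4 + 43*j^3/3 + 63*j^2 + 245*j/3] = 4*j^3 + 43*j^2 + 126*j + 245/3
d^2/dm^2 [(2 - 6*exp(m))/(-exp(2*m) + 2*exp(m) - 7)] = (6*exp(4*m) + 4*exp(3*m) - 240*exp(2*m) + 132*exp(m) + 266)*exp(m)/(exp(6*m) - 6*exp(5*m) + 33*exp(4*m) - 92*exp(3*m) + 231*exp(2*m) - 294*exp(m) + 343)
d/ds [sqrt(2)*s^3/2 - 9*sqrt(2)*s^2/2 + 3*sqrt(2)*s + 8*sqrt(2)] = 3*sqrt(2)*(s^2 - 6*s + 2)/2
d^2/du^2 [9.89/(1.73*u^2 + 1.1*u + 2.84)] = (-59.199562*u^2 - 37.64134*u + 9.89*(3.46*u + 1.1)*(6.92*u + 2.2) - 97.183096)/(1.73*u^2 + 1.1*u + 2.84)^3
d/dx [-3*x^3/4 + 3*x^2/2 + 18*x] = -9*x^2/4 + 3*x + 18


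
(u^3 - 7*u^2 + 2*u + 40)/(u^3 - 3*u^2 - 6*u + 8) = (u - 5)/(u - 1)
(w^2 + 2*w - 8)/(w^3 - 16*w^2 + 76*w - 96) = (w + 4)/(w^2 - 14*w + 48)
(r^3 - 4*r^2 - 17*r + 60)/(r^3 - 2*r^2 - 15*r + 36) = (r - 5)/(r - 3)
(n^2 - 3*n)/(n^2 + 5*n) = (n - 3)/(n + 5)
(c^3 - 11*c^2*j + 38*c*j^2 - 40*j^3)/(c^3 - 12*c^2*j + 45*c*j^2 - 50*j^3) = (c - 4*j)/(c - 5*j)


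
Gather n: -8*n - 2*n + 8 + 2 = 10 - 10*n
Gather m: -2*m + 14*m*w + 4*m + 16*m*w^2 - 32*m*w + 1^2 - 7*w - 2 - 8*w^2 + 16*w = m*(16*w^2 - 18*w + 2) - 8*w^2 + 9*w - 1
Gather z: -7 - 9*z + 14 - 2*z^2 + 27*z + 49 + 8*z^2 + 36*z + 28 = 6*z^2 + 54*z + 84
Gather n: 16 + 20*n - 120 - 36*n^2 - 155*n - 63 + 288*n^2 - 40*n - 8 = 252*n^2 - 175*n - 175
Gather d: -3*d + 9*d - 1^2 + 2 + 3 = 6*d + 4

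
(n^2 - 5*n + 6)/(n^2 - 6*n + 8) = (n - 3)/(n - 4)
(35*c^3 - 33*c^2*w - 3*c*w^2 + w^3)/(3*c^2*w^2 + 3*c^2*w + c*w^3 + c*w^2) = (35*c^3 - 33*c^2*w - 3*c*w^2 + w^3)/(c*w*(3*c*w + 3*c + w^2 + w))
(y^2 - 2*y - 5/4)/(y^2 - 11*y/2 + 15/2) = (y + 1/2)/(y - 3)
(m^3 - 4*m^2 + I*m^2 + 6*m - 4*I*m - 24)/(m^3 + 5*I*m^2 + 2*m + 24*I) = (m - 4)/(m + 4*I)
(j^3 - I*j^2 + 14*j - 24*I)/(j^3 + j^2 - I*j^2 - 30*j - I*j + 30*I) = (j^3 - I*j^2 + 14*j - 24*I)/(j^3 + j^2*(1 - I) - j*(30 + I) + 30*I)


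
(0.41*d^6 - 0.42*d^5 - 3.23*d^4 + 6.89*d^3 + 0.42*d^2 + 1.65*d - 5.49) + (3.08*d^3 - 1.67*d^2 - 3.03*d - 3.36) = 0.41*d^6 - 0.42*d^5 - 3.23*d^4 + 9.97*d^3 - 1.25*d^2 - 1.38*d - 8.85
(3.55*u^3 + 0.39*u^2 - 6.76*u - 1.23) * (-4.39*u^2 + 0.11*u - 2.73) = -15.5845*u^5 - 1.3216*u^4 + 20.0278*u^3 + 3.5914*u^2 + 18.3195*u + 3.3579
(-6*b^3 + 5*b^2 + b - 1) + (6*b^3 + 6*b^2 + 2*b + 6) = 11*b^2 + 3*b + 5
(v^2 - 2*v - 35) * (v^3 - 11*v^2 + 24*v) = v^5 - 13*v^4 + 11*v^3 + 337*v^2 - 840*v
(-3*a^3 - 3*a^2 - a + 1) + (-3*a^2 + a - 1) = -3*a^3 - 6*a^2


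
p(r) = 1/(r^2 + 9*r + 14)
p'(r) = (-2*r - 9)/(r^2 + 9*r + 14)^2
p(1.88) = 0.03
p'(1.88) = -0.01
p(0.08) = 0.07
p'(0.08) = -0.04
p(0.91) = 0.04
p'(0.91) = -0.02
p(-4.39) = -0.16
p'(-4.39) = -0.01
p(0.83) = 0.05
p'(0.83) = -0.02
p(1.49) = 0.03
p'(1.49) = -0.01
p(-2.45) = -0.49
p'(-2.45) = -0.98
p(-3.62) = -0.18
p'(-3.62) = -0.06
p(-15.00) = 0.01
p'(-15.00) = 0.00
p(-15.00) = 0.01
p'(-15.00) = 0.00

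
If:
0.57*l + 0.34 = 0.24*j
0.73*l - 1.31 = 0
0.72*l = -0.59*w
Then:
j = 5.68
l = 1.79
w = -2.19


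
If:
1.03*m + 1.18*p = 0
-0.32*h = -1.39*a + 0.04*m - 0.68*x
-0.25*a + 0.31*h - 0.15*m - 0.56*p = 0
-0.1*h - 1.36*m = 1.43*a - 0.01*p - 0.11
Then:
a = -0.894254357716438*x - 0.0355771311549183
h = -1.89349554082681*x - 0.170789948563559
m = 1.07262539596823*x + 0.13001428087506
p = -0.936274710040061*x - 0.113487041780773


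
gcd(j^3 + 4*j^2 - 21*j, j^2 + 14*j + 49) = j + 7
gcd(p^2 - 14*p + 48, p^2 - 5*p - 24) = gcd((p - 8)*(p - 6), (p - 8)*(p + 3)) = p - 8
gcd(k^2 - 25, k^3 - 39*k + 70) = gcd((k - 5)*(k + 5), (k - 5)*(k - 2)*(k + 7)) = k - 5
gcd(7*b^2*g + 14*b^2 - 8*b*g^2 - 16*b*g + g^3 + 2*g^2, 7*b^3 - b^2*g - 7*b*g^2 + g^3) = 7*b^2 - 8*b*g + g^2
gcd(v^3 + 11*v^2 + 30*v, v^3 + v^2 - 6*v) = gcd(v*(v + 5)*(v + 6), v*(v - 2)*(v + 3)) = v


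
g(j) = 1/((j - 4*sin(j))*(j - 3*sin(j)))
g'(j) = (3*cos(j) - 1)/((j - 4*sin(j))*(j - 3*sin(j))^2) + (4*cos(j) - 1)/((j - 4*sin(j))^2*(j - 3*sin(j))) = (7*j*cos(j) - 2*j + 7*sin(j) - 12*sin(2*j))/((j - 4*sin(j))^2*(j - 3*sin(j))^2)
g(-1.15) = 0.25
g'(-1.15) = 0.10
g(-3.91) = 0.02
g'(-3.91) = 0.03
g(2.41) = -9.40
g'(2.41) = -67.65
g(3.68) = 0.03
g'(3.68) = -0.05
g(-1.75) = 0.38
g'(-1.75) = -0.78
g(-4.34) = 0.02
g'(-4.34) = 0.01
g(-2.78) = 0.43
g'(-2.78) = 2.42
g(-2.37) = -8.58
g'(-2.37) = -18.00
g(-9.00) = 0.02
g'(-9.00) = 0.02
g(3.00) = 0.16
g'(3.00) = -0.57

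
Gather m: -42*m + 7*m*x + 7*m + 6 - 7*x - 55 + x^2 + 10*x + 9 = m*(7*x - 35) + x^2 + 3*x - 40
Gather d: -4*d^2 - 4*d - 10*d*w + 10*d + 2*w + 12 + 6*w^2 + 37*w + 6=-4*d^2 + d*(6 - 10*w) + 6*w^2 + 39*w + 18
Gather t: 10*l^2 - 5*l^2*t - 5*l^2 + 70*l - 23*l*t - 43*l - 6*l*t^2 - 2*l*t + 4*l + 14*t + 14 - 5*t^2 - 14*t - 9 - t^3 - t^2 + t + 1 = 5*l^2 + 31*l - t^3 + t^2*(-6*l - 6) + t*(-5*l^2 - 25*l + 1) + 6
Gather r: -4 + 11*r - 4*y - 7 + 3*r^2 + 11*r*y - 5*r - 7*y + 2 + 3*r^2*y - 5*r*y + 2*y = r^2*(3*y + 3) + r*(6*y + 6) - 9*y - 9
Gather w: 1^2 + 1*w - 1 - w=0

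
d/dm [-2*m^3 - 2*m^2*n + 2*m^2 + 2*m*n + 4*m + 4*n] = -6*m^2 - 4*m*n + 4*m + 2*n + 4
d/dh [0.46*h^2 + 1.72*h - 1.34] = 0.92*h + 1.72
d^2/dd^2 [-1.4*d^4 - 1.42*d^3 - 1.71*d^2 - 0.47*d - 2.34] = -16.8*d^2 - 8.52*d - 3.42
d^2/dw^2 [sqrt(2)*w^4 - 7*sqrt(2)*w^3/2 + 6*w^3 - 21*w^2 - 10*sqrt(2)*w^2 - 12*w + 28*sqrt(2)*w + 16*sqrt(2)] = 12*sqrt(2)*w^2 - 21*sqrt(2)*w + 36*w - 42 - 20*sqrt(2)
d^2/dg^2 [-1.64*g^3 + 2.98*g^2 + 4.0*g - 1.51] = 5.96 - 9.84*g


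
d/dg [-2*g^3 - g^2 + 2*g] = -6*g^2 - 2*g + 2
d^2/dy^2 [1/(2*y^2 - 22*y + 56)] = (-y^2 + 11*y + (2*y - 11)^2 - 28)/(y^2 - 11*y + 28)^3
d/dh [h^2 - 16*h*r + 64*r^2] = 2*h - 16*r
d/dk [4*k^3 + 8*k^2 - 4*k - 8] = 12*k^2 + 16*k - 4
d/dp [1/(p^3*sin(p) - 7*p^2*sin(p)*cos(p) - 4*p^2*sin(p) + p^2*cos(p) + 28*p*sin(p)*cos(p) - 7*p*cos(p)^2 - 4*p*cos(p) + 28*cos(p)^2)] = 2*(-2*p^3*cos(p) - 4*p^2*sin(p) + 8*p^2*cos(p) + 14*p^2*cos(2*p) + 8*p*sin(p) - 4*p*cos(p) - 56*p*cos(2*p) + 28*sin(2*p) + 8*cos(p) + 7*cos(2*p) + 7)/((p - 4)^2*(2*p^2*sin(p) - 7*p*sin(2*p) + 2*p*cos(p) - 7*cos(2*p) - 7)^2)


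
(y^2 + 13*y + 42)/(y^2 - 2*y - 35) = (y^2 + 13*y + 42)/(y^2 - 2*y - 35)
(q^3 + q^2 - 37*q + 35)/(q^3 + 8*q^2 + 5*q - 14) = (q - 5)/(q + 2)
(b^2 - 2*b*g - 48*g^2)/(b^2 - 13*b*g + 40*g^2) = (b + 6*g)/(b - 5*g)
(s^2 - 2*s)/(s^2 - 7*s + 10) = s/(s - 5)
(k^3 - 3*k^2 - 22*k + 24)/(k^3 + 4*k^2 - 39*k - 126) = (k^2 + 3*k - 4)/(k^2 + 10*k + 21)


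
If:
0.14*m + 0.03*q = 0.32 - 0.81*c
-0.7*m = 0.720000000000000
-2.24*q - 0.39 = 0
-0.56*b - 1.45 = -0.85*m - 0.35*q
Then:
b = -4.26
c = 0.58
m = -1.03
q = -0.17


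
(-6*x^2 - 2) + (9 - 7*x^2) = 7 - 13*x^2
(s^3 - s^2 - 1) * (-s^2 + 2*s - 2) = -s^5 + 3*s^4 - 4*s^3 + 3*s^2 - 2*s + 2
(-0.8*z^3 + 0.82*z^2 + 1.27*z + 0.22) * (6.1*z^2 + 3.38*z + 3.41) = -4.88*z^5 + 2.298*z^4 + 7.7906*z^3 + 8.4308*z^2 + 5.0743*z + 0.7502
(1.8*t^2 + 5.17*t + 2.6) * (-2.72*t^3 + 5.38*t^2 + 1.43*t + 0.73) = -4.896*t^5 - 4.3784*t^4 + 23.3166*t^3 + 22.6951*t^2 + 7.4921*t + 1.898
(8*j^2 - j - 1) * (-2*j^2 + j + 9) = -16*j^4 + 10*j^3 + 73*j^2 - 10*j - 9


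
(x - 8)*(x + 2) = x^2 - 6*x - 16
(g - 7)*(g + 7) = g^2 - 49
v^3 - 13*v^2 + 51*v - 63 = (v - 7)*(v - 3)^2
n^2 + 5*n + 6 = (n + 2)*(n + 3)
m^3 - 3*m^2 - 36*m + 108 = (m - 6)*(m - 3)*(m + 6)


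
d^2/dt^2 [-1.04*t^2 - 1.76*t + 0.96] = -2.08000000000000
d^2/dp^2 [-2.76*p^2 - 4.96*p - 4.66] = -5.52000000000000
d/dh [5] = 0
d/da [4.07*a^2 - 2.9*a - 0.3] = 8.14*a - 2.9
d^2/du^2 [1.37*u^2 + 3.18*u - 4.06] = 2.74000000000000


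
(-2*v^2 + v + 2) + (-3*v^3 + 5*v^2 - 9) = -3*v^3 + 3*v^2 + v - 7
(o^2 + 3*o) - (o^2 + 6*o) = -3*o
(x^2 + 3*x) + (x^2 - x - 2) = 2*x^2 + 2*x - 2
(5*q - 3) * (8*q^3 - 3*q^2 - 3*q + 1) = 40*q^4 - 39*q^3 - 6*q^2 + 14*q - 3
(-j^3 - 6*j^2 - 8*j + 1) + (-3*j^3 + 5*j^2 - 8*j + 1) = -4*j^3 - j^2 - 16*j + 2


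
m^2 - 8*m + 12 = (m - 6)*(m - 2)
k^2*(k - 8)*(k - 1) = k^4 - 9*k^3 + 8*k^2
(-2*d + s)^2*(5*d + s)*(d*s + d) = 20*d^4*s + 20*d^4 - 16*d^3*s^2 - 16*d^3*s + d^2*s^3 + d^2*s^2 + d*s^4 + d*s^3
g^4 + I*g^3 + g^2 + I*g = g*(g - I)*(g + I)^2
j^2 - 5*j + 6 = (j - 3)*(j - 2)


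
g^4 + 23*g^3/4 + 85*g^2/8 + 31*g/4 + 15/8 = (g + 1/2)*(g + 1)*(g + 5/4)*(g + 3)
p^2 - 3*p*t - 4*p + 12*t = (p - 4)*(p - 3*t)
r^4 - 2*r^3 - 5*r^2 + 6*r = r*(r - 3)*(r - 1)*(r + 2)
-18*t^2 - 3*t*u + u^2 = (-6*t + u)*(3*t + u)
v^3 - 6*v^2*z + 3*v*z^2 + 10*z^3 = (v - 5*z)*(v - 2*z)*(v + z)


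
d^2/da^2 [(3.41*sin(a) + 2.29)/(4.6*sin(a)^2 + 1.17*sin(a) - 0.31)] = (-72.1556*sin(a)^5 - 175.47298*sin(a)^4 + 78.1609*sin(a)^3 + 273.304652*sin(a)^2 + 101.966356*sin(a) + 15.274256)/(4.6*sin(a)^2 + 1.17*sin(a) - 0.31)^3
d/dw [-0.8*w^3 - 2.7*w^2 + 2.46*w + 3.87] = -2.4*w^2 - 5.4*w + 2.46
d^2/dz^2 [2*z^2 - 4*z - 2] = 4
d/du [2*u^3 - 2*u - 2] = 6*u^2 - 2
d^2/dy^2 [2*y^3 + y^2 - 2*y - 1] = 12*y + 2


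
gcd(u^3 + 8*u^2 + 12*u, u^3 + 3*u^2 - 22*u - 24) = u + 6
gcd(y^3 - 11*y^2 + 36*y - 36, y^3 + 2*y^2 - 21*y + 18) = y - 3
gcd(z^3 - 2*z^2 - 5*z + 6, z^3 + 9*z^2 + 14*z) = z + 2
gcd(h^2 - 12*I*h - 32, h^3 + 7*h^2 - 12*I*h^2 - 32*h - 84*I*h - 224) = h^2 - 12*I*h - 32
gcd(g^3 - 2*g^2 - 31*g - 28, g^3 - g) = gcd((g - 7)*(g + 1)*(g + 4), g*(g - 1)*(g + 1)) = g + 1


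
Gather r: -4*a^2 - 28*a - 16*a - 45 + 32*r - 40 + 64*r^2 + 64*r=-4*a^2 - 44*a + 64*r^2 + 96*r - 85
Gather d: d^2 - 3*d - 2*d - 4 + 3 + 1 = d^2 - 5*d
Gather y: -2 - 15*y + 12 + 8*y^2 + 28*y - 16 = 8*y^2 + 13*y - 6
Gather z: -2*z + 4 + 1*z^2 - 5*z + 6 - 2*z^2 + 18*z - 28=-z^2 + 11*z - 18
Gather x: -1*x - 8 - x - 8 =-2*x - 16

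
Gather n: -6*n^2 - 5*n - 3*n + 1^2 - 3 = -6*n^2 - 8*n - 2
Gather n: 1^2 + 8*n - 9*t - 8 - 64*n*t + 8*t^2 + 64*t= n*(8 - 64*t) + 8*t^2 + 55*t - 7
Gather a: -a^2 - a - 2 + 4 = -a^2 - a + 2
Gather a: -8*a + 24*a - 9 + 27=16*a + 18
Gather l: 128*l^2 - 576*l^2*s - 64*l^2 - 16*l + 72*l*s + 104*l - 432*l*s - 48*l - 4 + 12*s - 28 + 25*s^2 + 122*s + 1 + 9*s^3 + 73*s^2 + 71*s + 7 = l^2*(64 - 576*s) + l*(40 - 360*s) + 9*s^3 + 98*s^2 + 205*s - 24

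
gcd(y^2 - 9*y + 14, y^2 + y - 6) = y - 2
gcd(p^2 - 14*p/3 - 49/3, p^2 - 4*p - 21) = p - 7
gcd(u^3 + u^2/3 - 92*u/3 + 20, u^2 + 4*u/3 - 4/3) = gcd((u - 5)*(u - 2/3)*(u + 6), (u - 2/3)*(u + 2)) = u - 2/3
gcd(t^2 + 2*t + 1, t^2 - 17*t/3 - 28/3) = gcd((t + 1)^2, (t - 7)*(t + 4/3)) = 1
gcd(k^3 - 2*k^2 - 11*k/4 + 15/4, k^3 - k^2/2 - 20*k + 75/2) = k - 5/2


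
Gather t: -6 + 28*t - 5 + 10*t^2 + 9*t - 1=10*t^2 + 37*t - 12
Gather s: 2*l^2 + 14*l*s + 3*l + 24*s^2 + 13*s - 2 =2*l^2 + 3*l + 24*s^2 + s*(14*l + 13) - 2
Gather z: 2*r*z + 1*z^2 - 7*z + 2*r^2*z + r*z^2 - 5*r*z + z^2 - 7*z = z^2*(r + 2) + z*(2*r^2 - 3*r - 14)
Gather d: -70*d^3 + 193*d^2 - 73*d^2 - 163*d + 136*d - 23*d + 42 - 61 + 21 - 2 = -70*d^3 + 120*d^2 - 50*d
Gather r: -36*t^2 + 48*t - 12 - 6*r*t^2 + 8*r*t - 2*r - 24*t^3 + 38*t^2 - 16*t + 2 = r*(-6*t^2 + 8*t - 2) - 24*t^3 + 2*t^2 + 32*t - 10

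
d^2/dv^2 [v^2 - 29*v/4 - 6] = 2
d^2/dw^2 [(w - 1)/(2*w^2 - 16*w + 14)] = 1/(w^3 - 21*w^2 + 147*w - 343)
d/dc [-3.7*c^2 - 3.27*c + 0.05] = -7.4*c - 3.27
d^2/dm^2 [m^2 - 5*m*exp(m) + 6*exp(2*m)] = -5*m*exp(m) + 24*exp(2*m) - 10*exp(m) + 2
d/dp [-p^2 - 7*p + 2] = -2*p - 7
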